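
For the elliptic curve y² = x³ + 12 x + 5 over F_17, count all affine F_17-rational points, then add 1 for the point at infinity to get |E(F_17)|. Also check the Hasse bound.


Affine points = {(1, 1), (1, 16), (3, 0), (4, 7), (4, 10), (6, 2), (6, 15), (8, 1), (8, 16), (9, 3), (9, 14), (16, 3), (16, 14)}; affine count = 13; |E(F_17)| = 14.

Discriminant check: Δ ∝ 4a³ + 27b² = 4·12³ + 27·5² = 4·1728 + 27·25 ≡ 5 (mod 17). Nonzero ⇒ E is nonsingular.
For each x ∈ F_17, compute rhs = x³ + 12·x + 5 mod 17, then count y ∈ F_17 with y² ≡ rhs.
  x = 0: rhs = 5, matching y values: none (0 points).
  x = 1: rhs = 1, matching y values: 1, 16 (2 points).
  x = 2: rhs = 3, matching y values: none (0 points).
  x = 3: rhs = 0, matching y values: 0 (1 points).
  x = 4: rhs = 15, matching y values: 7, 10 (2 points).
  x = 5: rhs = 3, matching y values: none (0 points).
  x = 6: rhs = 4, matching y values: 2, 15 (2 points).
  x = 7: rhs = 7, matching y values: none (0 points).
  x = 8: rhs = 1, matching y values: 1, 16 (2 points).
  x = 9: rhs = 9, matching y values: 3, 14 (2 points).
  x = 10: rhs = 3, matching y values: none (0 points).
  x = 11: rhs = 6, matching y values: none (0 points).
  x = 12: rhs = 7, matching y values: none (0 points).
  x = 13: rhs = 12, matching y values: none (0 points).
  x = 14: rhs = 10, matching y values: none (0 points).
  x = 15: rhs = 7, matching y values: none (0 points).
  x = 16: rhs = 9, matching y values: 3, 14 (2 points).
Total affine count: 13.
Full point count |E(F_17)| = 13 + 1 = 14.
Hasse bound: |14 − (17+1)| = |-4| = 4 ≤ 2√17 ≈ 8.2462 ✓.


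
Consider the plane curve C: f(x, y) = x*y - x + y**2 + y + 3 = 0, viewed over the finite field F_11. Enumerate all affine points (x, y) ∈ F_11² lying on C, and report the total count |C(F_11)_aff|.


Affine F_11-points: {(0, 5), (2, 2), (2, 6), (3, 0), (3, 7), (5, 8), (7, 4), (7, 10), (9, 3), (9, 9)}; count = 10.

For each of the 121 pairs (x, y) ∈ F_11², evaluate f(x, y) mod 11. Record the zeros.
  x = 0: [0↦3, 1↦5, 2↦9, 3↦4, 4↦1, 5↦0, 6↦1, 7↦4, 8↦9, 9↦5, 10↦3]  zeros at y ∈ {5}
  x = 1: [0↦2, 1↦5, 2↦10, 3↦6, 4↦4, 5↦4, 6↦6, 7↦10, 8↦5, 9↦2, 10↦1]  zeros at y ∈ ∅
  x = 2: [0↦1, 1↦5, 2↦0, 3↦8, 4↦7, 5↦8, 6↦0, 7↦5, 8↦1, 9↦10, 10↦10]  zeros at y ∈ {2, 6}
  x = 3: [0↦0, 1↦5, 2↦1, 3↦10, 4↦10, 5↦1, 6↦5, 7↦0, 8↦8, 9↦7, 10↦8]  zeros at y ∈ {0, 7}
  x = 4: [0↦10, 1↦5, 2↦2, 3↦1, 4↦2, 5↦5, 6↦10, 7↦6, 8↦4, 9↦4, 10↦6]  zeros at y ∈ ∅
  x = 5: [0↦9, 1↦5, 2↦3, 3↦3, 4↦5, 5↦9, 6↦4, 7↦1, 8↦0, 9↦1, 10↦4]  zeros at y ∈ {8}
  x = 6: [0↦8, 1↦5, 2↦4, 3↦5, 4↦8, 5↦2, 6↦9, 7↦7, 8↦7, 9↦9, 10↦2]  zeros at y ∈ ∅
  x = 7: [0↦7, 1↦5, 2↦5, 3↦7, 4↦0, 5↦6, 6↦3, 7↦2, 8↦3, 9↦6, 10↦0]  zeros at y ∈ {4, 10}
  x = 8: [0↦6, 1↦5, 2↦6, 3↦9, 4↦3, 5↦10, 6↦8, 7↦8, 8↦10, 9↦3, 10↦9]  zeros at y ∈ ∅
  x = 9: [0↦5, 1↦5, 2↦7, 3↦0, 4↦6, 5↦3, 6↦2, 7↦3, 8↦6, 9↦0, 10↦7]  zeros at y ∈ {3, 9}
  x = 10: [0↦4, 1↦5, 2↦8, 3↦2, 4↦9, 5↦7, 6↦7, 7↦9, 8↦2, 9↦8, 10↦5]  zeros at y ∈ ∅
Collecting zeros: affine points = {(0, 5), (2, 2), (2, 6), (3, 0), (3, 7), (5, 8), (7, 4), (7, 10), (9, 3), (9, 9)}.
Total count |C(F_11)_aff| = 10.


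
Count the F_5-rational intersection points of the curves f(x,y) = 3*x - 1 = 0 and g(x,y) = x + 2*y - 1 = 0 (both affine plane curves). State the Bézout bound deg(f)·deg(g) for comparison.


Common zeros: {(2, 2)}; count = 1; Bézout bound = 1.

deg(f) = 1, deg(g) = 1, so Bézout bound = 1.
Scan x ∈ F_5. For each x, list the y ∈ F_5 with f(x, y) ≡ 0 and those with g(x, y) ≡ 0 (mod 5); the common zeros in that column are the intersection.
  x = 0: f ≡ 0 at y ∈ ∅; g ≡ 0 at y ∈ {3}; common: ∅.
  x = 1: f ≡ 0 at y ∈ ∅; g ≡ 0 at y ∈ {0}; common: ∅.
  x = 2: f ≡ 0 at y ∈ {0, 1, 2, 3, 4}; g ≡ 0 at y ∈ {2}; common: {2}.
  x = 3: f ≡ 0 at y ∈ ∅; g ≡ 0 at y ∈ {4}; common: ∅.
  x = 4: f ≡ 0 at y ∈ ∅; g ≡ 0 at y ∈ {1}; common: ∅.
Collecting: common zeros = {(2, 2)}, so the count is 1.
Comparison with the Bézout bound: 1 ≤ 1 = deg(f)·deg(g), as expected for curves with no common component (the bound is attained).


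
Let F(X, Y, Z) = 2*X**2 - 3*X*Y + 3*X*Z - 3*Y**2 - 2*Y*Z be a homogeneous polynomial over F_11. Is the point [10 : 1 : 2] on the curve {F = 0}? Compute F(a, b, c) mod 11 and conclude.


F(10,1,2) ≡ 3 (mod 11); P is NOT on the curve.

Evaluate F(10, 1, 2) term-by-term (mod 11).
  2*X**2 ↦ 2·100·1·1 = 200
  -3*X*Y ↦ -3·10·1·1 = -30
  3*X*Z ↦ 3·10·1·2 = 60
  -3*Y**2 ↦ -3·1·1·1 = -3
  -2*Y*Z ↦ -2·1·1·2 = -4
Sum: F(10, 1, 2) = (200) + (-30) + (60) + (-3) + (-4) = 223.
Reducing mod 11: 223 ≡ 3 (mod 11).
Since F(a, b, c) ≡ 3 ≠ 0 (mod 11), P does NOT lie on the curve.


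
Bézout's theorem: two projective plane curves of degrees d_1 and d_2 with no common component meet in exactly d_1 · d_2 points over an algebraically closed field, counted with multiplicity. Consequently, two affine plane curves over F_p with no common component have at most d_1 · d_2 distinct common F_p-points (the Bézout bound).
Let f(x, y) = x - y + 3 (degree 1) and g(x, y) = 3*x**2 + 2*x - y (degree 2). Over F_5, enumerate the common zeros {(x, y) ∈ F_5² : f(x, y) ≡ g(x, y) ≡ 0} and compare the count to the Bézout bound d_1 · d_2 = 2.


Common zeros: ∅; count = 0; Bézout bound = 2.

deg(f) = 1, deg(g) = 2, so Bézout bound = 2.
Scan x ∈ F_5. For each x, list the y ∈ F_5 with f(x, y) ≡ 0 and those with g(x, y) ≡ 0 (mod 5); the common zeros in that column are the intersection.
  x = 0: f ≡ 0 at y ∈ {3}; g ≡ 0 at y ∈ {0}; common: ∅.
  x = 1: f ≡ 0 at y ∈ {4}; g ≡ 0 at y ∈ {0}; common: ∅.
  x = 2: f ≡ 0 at y ∈ {0}; g ≡ 0 at y ∈ {1}; common: ∅.
  x = 3: f ≡ 0 at y ∈ {1}; g ≡ 0 at y ∈ {3}; common: ∅.
  x = 4: f ≡ 0 at y ∈ {2}; g ≡ 0 at y ∈ {1}; common: ∅.
Collecting: common zeros = ∅, so the count is 0.
Comparison with the Bézout bound: 0 ≤ 2 = deg(f)·deg(g), as expected for curves with no common component (the affine F_5-count falls short of the bound because intersections may lie at infinity, over extension fields, or carry multiplicity).


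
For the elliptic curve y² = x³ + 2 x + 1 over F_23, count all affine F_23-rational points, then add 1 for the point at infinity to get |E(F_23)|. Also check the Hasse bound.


Affine points = {(0, 1), (0, 22), (1, 2), (1, 21), (2, 6), (2, 17), (4, 2), (4, 21), (7, 6), (7, 17), (8, 0), (9, 9), (9, 14), (10, 3), (10, 20), (13, 4), (13, 19), (14, 6), (14, 17), (15, 5), (15, 18), (16, 9), (16, 14), (17, 7), (17, 16), (18, 2), (18, 21), (21, 9), (21, 14)}; affine count = 29; |E(F_23)| = 30.

Discriminant check: Δ ∝ 4a³ + 27b² = 4·2³ + 27·1² = 4·8 + 27·1 ≡ 13 (mod 23). Nonzero ⇒ E is nonsingular.
For each x ∈ F_23, compute rhs = x³ + 2·x + 1 mod 23, then count y ∈ F_23 with y² ≡ rhs.
  x = 0: rhs = 1, matching y values: 1, 22 (2 points).
  x = 1: rhs = 4, matching y values: 2, 21 (2 points).
  x = 2: rhs = 13, matching y values: 6, 17 (2 points).
  x = 3: rhs = 11, matching y values: none (0 points).
  x = 4: rhs = 4, matching y values: 2, 21 (2 points).
  x = 5: rhs = 21, matching y values: none (0 points).
  x = 6: rhs = 22, matching y values: none (0 points).
  x = 7: rhs = 13, matching y values: 6, 17 (2 points).
  x = 8: rhs = 0, matching y values: 0 (1 points).
  x = 9: rhs = 12, matching y values: 9, 14 (2 points).
  x = 10: rhs = 9, matching y values: 3, 20 (2 points).
  x = 11: rhs = 20, matching y values: none (0 points).
  x = 12: rhs = 5, matching y values: none (0 points).
  x = 13: rhs = 16, matching y values: 4, 19 (2 points).
  x = 14: rhs = 13, matching y values: 6, 17 (2 points).
  x = 15: rhs = 2, matching y values: 5, 18 (2 points).
  x = 16: rhs = 12, matching y values: 9, 14 (2 points).
  x = 17: rhs = 3, matching y values: 7, 16 (2 points).
  x = 18: rhs = 4, matching y values: 2, 21 (2 points).
  x = 19: rhs = 21, matching y values: none (0 points).
  x = 20: rhs = 14, matching y values: none (0 points).
  x = 21: rhs = 12, matching y values: 9, 14 (2 points).
  x = 22: rhs = 21, matching y values: none (0 points).
Total affine count: 29.
Full point count |E(F_23)| = 29 + 1 = 30.
Hasse bound: |30 − (23+1)| = |6| = 6 ≤ 2√23 ≈ 9.5917 ✓.


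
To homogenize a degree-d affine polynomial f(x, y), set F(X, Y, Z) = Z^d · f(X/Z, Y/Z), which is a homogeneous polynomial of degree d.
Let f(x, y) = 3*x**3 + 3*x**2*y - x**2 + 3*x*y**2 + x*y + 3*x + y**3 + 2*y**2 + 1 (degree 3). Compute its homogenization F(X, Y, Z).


F(X, Y, Z) = 3*X**3 + 3*X**2*Y - X**2*Z + 3*X*Y**2 + X*Y*Z + 3*X*Z**2 + Y**3 + 2*Y**2*Z + Z**3

deg(f) = 3.
Substitute x = X/Z, y = Y/Z into f, then multiply by Z^3.
  monomial 3·x^3·y^0 ↦ 3·X^3·Y^0·Z^0.
  monomial 3·x^2·y^1 ↦ 3·X^2·Y^1·Z^0.
  monomial -1·x^2·y^0 ↦ -1·X^2·Y^0·Z^1.
  monomial 3·x^1·y^2 ↦ 3·X^1·Y^2·Z^0.
  monomial 1·x^1·y^1 ↦ 1·X^1·Y^1·Z^1.
  monomial 3·x^1·y^0 ↦ 3·X^1·Y^0·Z^2.
  monomial 1·x^0·y^3 ↦ 1·X^0·Y^3·Z^0.
  monomial 2·x^0·y^2 ↦ 2·X^0·Y^2·Z^1.
  monomial 1·x^0·y^0 ↦ 1·X^0·Y^0·Z^3.
Collecting: F(X, Y, Z) = 3*X**3 + 3*X**2*Y - X**2*Z + 3*X*Y**2 + X*Y*Z + 3*X*Z**2 + Y**3 + 2*Y**2*Z + Z**3.


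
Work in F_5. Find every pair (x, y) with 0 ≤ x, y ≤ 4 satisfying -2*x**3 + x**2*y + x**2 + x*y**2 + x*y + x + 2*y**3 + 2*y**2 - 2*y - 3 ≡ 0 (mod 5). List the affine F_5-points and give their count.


Affine F_5-points: {(1, 2), (2, 4), (3, 0), (4, 1), (4, 2), (4, 4)}; count = 6.

For each of the 25 pairs (x, y) ∈ F_5², evaluate f(x, y) mod 5. Record the zeros.
  x = 0: [0↦2, 1↦4, 2↦2, 3↦3, 4↦4]  zeros at y ∈ ∅
  x = 1: [0↦2, 1↦2, 2↦0, 3↦3, 4↦3]  zeros at y ∈ {2}
  x = 2: [0↦2, 1↦2, 2↦2, 3↦4, 4↦0]  zeros at y ∈ {4}
  x = 3: [0↦0, 1↦2, 2↦1, 3↦4, 4↦3]  zeros at y ∈ {0}
  x = 4: [0↦4, 1↦0, 2↦0, 3↦1, 4↦0]  zeros at y ∈ {1, 2, 4}
Collecting zeros: affine points = {(1, 2), (2, 4), (3, 0), (4, 1), (4, 2), (4, 4)}.
Total count |C(F_5)_aff| = 6.


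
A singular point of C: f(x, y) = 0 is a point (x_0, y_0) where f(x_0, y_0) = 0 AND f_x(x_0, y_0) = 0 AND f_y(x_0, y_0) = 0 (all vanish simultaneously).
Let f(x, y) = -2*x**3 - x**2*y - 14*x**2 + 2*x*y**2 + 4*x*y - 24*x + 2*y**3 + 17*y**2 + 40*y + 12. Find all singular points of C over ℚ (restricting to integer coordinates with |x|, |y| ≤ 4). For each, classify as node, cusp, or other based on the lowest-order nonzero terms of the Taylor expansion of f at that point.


Singular points: {(-2, -2)}; classification: cusp.

Compute partial derivatives:
  f_x = -6*x**2 - 2*x*y - 28*x + 2*y**2 + 4*y - 24.
  f_y = -x**2 + 4*x*y + 4*x + 6*y**2 + 34*y + 40.
Scan x_0 ∈ {−4, ..., 4}. For each x_0, f_y(x_0, y) is a polynomial in y; find its integer roots y ∈ {−4, ..., 4}, then test f_x and f at those candidates.
  x = -4: f_y(-4, y) = 6*y**2 + 18*y + 8; no integer root y with |y| ≤ 4.
  x = -3: f_y(-3, y) = 6*y**2 + 22*y + 19; no integer root y with |y| ≤ 4.
  x = -2: f_y(-2, y) = 6*y**2 + 26*y + 28; vanishes at y ∈ {-2}. (-2, -2): f_x = 0, f = 0 — SINGULAR.
  x = -1: f_y(-1, y) = 6*y**2 + 30*y + 35; no integer root y with |y| ≤ 4.
  x = 0: f_y(0, y) = 6*y**2 + 34*y + 40; vanishes at y ∈ {-4}. (0, -4): f_x = -8 ≠ 0.
  x = 1: f_y(1, y) = 6*y**2 + 38*y + 43; no integer root y with |y| ≤ 4.
  x = 2: f_y(2, y) = 6*y**2 + 42*y + 44; no integer root y with |y| ≤ 4.
  x = 3: f_y(3, y) = 6*y**2 + 46*y + 43; no integer root y with |y| ≤ 4.
  x = 4: f_y(4, y) = 6*y**2 + 50*y + 40; no integer root y with |y| ≤ 4.
Only singular point on the grid: (-2, -2).
Classify: substitute x = -2 + u, y = -2 + v and expand: f = -2*u**3 - u**2*v + 2*u*v**2 + 2*v**3 + v**2.
No constant or linear terms (consistent with a singular point). Quadratic part: v**2. Cubic part: -2*u**3 - u**2*v + 2*u*v**2 + 2*v**3.
The quadratic part v**2 is a perfect square, so there is a single (double) tangent line v = 0, i.e. y = -2. Restricting the cubic part to that line (v = 0) leaves -2*u**3 ≠ 0, so f is not divisible by v and the branch is v² ≈ 2*u**3 to lowest order — this is a cusp.
Classification: cusp.


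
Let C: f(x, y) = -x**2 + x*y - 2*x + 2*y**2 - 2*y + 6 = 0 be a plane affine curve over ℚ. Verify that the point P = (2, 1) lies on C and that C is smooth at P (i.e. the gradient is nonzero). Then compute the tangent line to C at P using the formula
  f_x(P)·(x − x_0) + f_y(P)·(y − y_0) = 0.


Tangent line at P: -5*x + 4*y + 6 = 0.

Step 1: f(2, 1) = 0, so P lies on C.
Step 2: partial derivatives
  f_x(x, y) = -2*x + y - 2, f_y(x, y) = x + 4*y - 2.
  f_x(P) = -5, f_y(P) = 4 (gradient nonzero, so P is smooth).
Step 3: tangent line at P: -5·(x − 2) + 4·(y − 1) = 0.
Expanding: -5*x + 4*y + 6 = 0.


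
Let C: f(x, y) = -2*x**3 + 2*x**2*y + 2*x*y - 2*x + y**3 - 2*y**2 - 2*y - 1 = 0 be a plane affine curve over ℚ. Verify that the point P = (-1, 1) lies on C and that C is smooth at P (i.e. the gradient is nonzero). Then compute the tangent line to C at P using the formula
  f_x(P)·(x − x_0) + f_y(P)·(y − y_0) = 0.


Tangent line at P: -10*x - 3*y - 7 = 0.

Step 1: f(-1, 1) = 0, so P lies on C.
Step 2: partial derivatives
  f_x(x, y) = -6*x**2 + 4*x*y + 2*y - 2, f_y(x, y) = 2*x**2 + 2*x + 3*y**2 - 4*y - 2.
  f_x(P) = -10, f_y(P) = -3 (gradient nonzero, so P is smooth).
Step 3: tangent line at P: -10·(x − -1) + -3·(y − 1) = 0.
Expanding: -10*x - 3*y - 7 = 0.


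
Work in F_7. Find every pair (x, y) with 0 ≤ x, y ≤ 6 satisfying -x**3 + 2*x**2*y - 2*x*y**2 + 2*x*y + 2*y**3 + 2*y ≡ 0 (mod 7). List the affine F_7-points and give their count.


Affine F_7-points: {(0, 0), (1, 4), (2, 4), (2, 6), (3, 5), (4, 1), (4, 5), (5, 4), (6, 1)}; count = 9.

For each of the 49 pairs (x, y) ∈ F_7², evaluate f(x, y) mod 7. Record the zeros.
  x = 0: [0↦0, 1↦4, 2↦6, 3↦4, 4↦3, 5↦1, 6↦3]  zeros at y ∈ {0}
  x = 1: [0↦6, 1↦5, 2↦5, 3↦4, 4↦0, 5↦5, 6↦3]  zeros at y ∈ {4}
  x = 2: [0↦6, 1↦4, 2↦6, 3↦3, 4↦0, 5↦2, 6↦0]  zeros at y ∈ {4, 6}
  x = 3: [0↦1, 1↦2, 2↦3, 3↦2, 4↦4, 5↦0, 6↦2]  zeros at y ∈ {5}
  x = 4: [0↦6, 1↦0, 2↦4, 3↦2, 4↦6, 5↦0, 6↦3]  zeros at y ∈ {1, 5}
  x = 5: [0↦1, 1↦6, 2↦3, 3↦4, 4↦0, 5↦3, 6↦4]  zeros at y ∈ {4}
  x = 6: [0↦1, 1↦0, 2↦1, 3↦2, 4↦1, 5↦3, 6↦6]  zeros at y ∈ {1}
Collecting zeros: affine points = {(0, 0), (1, 4), (2, 4), (2, 6), (3, 5), (4, 1), (4, 5), (5, 4), (6, 1)}.
Total count |C(F_7)_aff| = 9.


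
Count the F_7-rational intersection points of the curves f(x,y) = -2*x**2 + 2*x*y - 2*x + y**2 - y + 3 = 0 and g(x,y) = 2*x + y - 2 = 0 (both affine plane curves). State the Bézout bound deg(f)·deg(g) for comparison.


Common zeros: {(6, 4)}; count = 1; Bézout bound = 2.

deg(f) = 2, deg(g) = 1, so Bézout bound = 2.
Scan x ∈ F_7. For each x, list the y ∈ F_7 with f(x, y) ≡ 0 and those with g(x, y) ≡ 0 (mod 7); the common zeros in that column are the intersection.
  x = 0: f ≡ 0 at y ∈ ∅; g ≡ 0 at y ∈ {2}; common: ∅.
  x = 1: f ≡ 0 at y ∈ ∅; g ≡ 0 at y ∈ {0}; common: ∅.
  x = 2: f ≡ 0 at y ∈ ∅; g ≡ 0 at y ∈ {5}; common: ∅.
  x = 3: f ≡ 0 at y ∈ {0, 2}; g ≡ 0 at y ∈ {3}; common: ∅.
  x = 4: f ≡ 0 at y ∈ {3, 4}; g ≡ 0 at y ∈ {1}; common: ∅.
  x = 5: f ≡ 0 at y ∈ {2, 3}; g ≡ 0 at y ∈ {6}; common: ∅.
  x = 6: f ≡ 0 at y ∈ {4, 6}; g ≡ 0 at y ∈ {4}; common: {4}.
Collecting: common zeros = {(6, 4)}, so the count is 1.
Comparison with the Bézout bound: 1 ≤ 2 = deg(f)·deg(g), as expected for curves with no common component (the affine F_7-count falls short of the bound because intersections may lie at infinity, over extension fields, or carry multiplicity).


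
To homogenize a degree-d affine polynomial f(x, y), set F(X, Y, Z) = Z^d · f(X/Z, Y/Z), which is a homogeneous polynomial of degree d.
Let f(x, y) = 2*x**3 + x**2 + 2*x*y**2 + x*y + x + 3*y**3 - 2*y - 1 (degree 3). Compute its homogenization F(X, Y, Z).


F(X, Y, Z) = 2*X**3 + X**2*Z + 2*X*Y**2 + X*Y*Z + X*Z**2 + 3*Y**3 - 2*Y*Z**2 - Z**3

deg(f) = 3.
Substitute x = X/Z, y = Y/Z into f, then multiply by Z^3.
  monomial 2·x^3·y^0 ↦ 2·X^3·Y^0·Z^0.
  monomial 1·x^2·y^0 ↦ 1·X^2·Y^0·Z^1.
  monomial 2·x^1·y^2 ↦ 2·X^1·Y^2·Z^0.
  monomial 1·x^1·y^1 ↦ 1·X^1·Y^1·Z^1.
  monomial 1·x^1·y^0 ↦ 1·X^1·Y^0·Z^2.
  monomial 3·x^0·y^3 ↦ 3·X^0·Y^3·Z^0.
  monomial -2·x^0·y^1 ↦ -2·X^0·Y^1·Z^2.
  monomial -1·x^0·y^0 ↦ -1·X^0·Y^0·Z^3.
Collecting: F(X, Y, Z) = 2*X**3 + X**2*Z + 2*X*Y**2 + X*Y*Z + X*Z**2 + 3*Y**3 - 2*Y*Z**2 - Z**3.


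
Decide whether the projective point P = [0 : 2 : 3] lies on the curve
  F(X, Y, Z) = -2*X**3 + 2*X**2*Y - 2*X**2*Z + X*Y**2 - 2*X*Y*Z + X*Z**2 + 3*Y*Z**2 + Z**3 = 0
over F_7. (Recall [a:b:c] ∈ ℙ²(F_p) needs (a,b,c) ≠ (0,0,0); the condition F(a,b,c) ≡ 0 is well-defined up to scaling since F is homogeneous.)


F(0,2,3) ≡ 4 (mod 7); P is NOT on the curve.

Evaluate F(0, 2, 3) term-by-term (mod 7).
  -2*X**3 ↦ -2·0·1·1 = 0
  2*X**2*Y ↦ 2·0·2·1 = 0
  -2*X**2*Z ↦ -2·0·1·3 = 0
  X*Y**2 ↦ 1·0·4·1 = 0
  -2*X*Y*Z ↦ -2·0·2·3 = 0
  X*Z**2 ↦ 1·0·1·9 = 0
  3*Y*Z**2 ↦ 3·1·2·9 = 54
  Z**3 ↦ 1·1·1·27 = 27
Sum: F(0, 2, 3) = (0) + (0) + (0) + (0) + (0) + (0) + (54) + (27) = 81.
Reducing mod 7: 81 ≡ 4 (mod 7).
Since F(a, b, c) ≡ 4 ≠ 0 (mod 7), P does NOT lie on the curve.


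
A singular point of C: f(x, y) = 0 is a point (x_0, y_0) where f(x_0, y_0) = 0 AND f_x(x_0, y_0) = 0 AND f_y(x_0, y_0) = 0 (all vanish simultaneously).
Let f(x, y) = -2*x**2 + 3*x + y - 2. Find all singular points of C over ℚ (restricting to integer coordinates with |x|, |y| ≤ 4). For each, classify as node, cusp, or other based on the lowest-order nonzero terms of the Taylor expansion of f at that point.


No singular points in the scanned grid; C is smooth there.

Compute partial derivatives:
  f_x = 3 - 4*x.
  f_y = 1.
f_y = 1 is a nonzero constant, so f_y never vanishes: no point (x, y) can satisfy f = f_x = f_y = 0. In particular no (x, y) ∈ {−4, ..., 4}² is singular; the curve is smooth.


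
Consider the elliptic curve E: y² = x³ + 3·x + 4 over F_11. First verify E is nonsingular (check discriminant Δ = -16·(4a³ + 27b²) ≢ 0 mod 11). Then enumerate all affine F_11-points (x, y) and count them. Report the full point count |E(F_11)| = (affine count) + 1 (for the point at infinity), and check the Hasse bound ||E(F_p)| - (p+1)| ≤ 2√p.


Affine points = {(0, 2), (0, 9), (4, 5), (4, 6), (5, 1), (5, 10), (7, 4), (7, 7), (8, 1), (8, 10), (9, 1), (9, 10), (10, 0)}; affine count = 13; |E(F_11)| = 14.

Discriminant check: Δ ∝ 4a³ + 27b² = 4·3³ + 27·4² = 4·27 + 27·16 ≡ 1 (mod 11). Nonzero ⇒ E is nonsingular.
For each x ∈ F_11, compute rhs = x³ + 3·x + 4 mod 11, then count y ∈ F_11 with y² ≡ rhs.
  x = 0: rhs = 4, matching y values: 2, 9 (2 points).
  x = 1: rhs = 8, matching y values: none (0 points).
  x = 2: rhs = 7, matching y values: none (0 points).
  x = 3: rhs = 7, matching y values: none (0 points).
  x = 4: rhs = 3, matching y values: 5, 6 (2 points).
  x = 5: rhs = 1, matching y values: 1, 10 (2 points).
  x = 6: rhs = 7, matching y values: none (0 points).
  x = 7: rhs = 5, matching y values: 4, 7 (2 points).
  x = 8: rhs = 1, matching y values: 1, 10 (2 points).
  x = 9: rhs = 1, matching y values: 1, 10 (2 points).
  x = 10: rhs = 0, matching y values: 0 (1 points).
Total affine count: 13.
Full point count |E(F_11)| = 13 + 1 = 14.
Hasse bound: |14 − (11+1)| = |2| = 2 ≤ 2√11 ≈ 6.6332 ✓.


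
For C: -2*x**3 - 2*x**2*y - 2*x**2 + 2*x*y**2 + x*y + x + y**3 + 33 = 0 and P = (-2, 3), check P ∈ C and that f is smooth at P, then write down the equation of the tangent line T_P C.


Tangent line at P: 30*x - 7*y + 81 = 0.

Step 1: f(-2, 3) = 0, so P lies on C.
Step 2: partial derivatives
  f_x(x, y) = -6*x**2 - 4*x*y - 4*x + 2*y**2 + y + 1, f_y(x, y) = -2*x**2 + 4*x*y + x + 3*y**2.
  f_x(P) = 30, f_y(P) = -7 (gradient nonzero, so P is smooth).
Step 3: tangent line at P: 30·(x − -2) + -7·(y − 3) = 0.
Expanding: 30*x - 7*y + 81 = 0.


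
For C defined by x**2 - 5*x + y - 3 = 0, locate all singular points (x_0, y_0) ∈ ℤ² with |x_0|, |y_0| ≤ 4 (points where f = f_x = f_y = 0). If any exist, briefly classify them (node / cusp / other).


No singular points in the scanned grid; C is smooth there.

Compute partial derivatives:
  f_x = 2*x - 5.
  f_y = 1.
f_y = 1 is a nonzero constant, so f_y never vanishes: no point (x, y) can satisfy f = f_x = f_y = 0. In particular no (x, y) ∈ {−4, ..., 4}² is singular; the curve is smooth.


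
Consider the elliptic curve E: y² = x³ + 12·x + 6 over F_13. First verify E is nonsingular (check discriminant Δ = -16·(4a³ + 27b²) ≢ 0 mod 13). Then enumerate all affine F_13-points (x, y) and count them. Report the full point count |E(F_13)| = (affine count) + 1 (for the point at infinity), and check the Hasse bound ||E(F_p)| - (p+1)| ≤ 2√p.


Affine points = {(2, 5), (2, 8), (3, 2), (3, 11), (4, 1), (4, 12), (5, 3), (5, 10), (7, 2), (7, 11), (8, 4), (8, 9), (11, 0)}; affine count = 13; |E(F_13)| = 14.

Discriminant check: Δ ∝ 4a³ + 27b² = 4·12³ + 27·6² = 4·1728 + 27·36 ≡ 6 (mod 13). Nonzero ⇒ E is nonsingular.
For each x ∈ F_13, compute rhs = x³ + 12·x + 6 mod 13, then count y ∈ F_13 with y² ≡ rhs.
  x = 0: rhs = 6, matching y values: none (0 points).
  x = 1: rhs = 6, matching y values: none (0 points).
  x = 2: rhs = 12, matching y values: 5, 8 (2 points).
  x = 3: rhs = 4, matching y values: 2, 11 (2 points).
  x = 4: rhs = 1, matching y values: 1, 12 (2 points).
  x = 5: rhs = 9, matching y values: 3, 10 (2 points).
  x = 6: rhs = 8, matching y values: none (0 points).
  x = 7: rhs = 4, matching y values: 2, 11 (2 points).
  x = 8: rhs = 3, matching y values: 4, 9 (2 points).
  x = 9: rhs = 11, matching y values: none (0 points).
  x = 10: rhs = 8, matching y values: none (0 points).
  x = 11: rhs = 0, matching y values: 0 (1 points).
  x = 12: rhs = 6, matching y values: none (0 points).
Total affine count: 13.
Full point count |E(F_13)| = 13 + 1 = 14.
Hasse bound: |14 − (13+1)| = |0| = 0 ≤ 2√13 ≈ 7.2111 ✓.


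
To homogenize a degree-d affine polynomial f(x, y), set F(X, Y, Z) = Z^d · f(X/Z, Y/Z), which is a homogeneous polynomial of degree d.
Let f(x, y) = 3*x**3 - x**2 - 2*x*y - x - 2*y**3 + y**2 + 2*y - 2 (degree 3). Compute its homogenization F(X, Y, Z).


F(X, Y, Z) = 3*X**3 - X**2*Z - 2*X*Y*Z - X*Z**2 - 2*Y**3 + Y**2*Z + 2*Y*Z**2 - 2*Z**3

deg(f) = 3.
Substitute x = X/Z, y = Y/Z into f, then multiply by Z^3.
  monomial 3·x^3·y^0 ↦ 3·X^3·Y^0·Z^0.
  monomial -1·x^2·y^0 ↦ -1·X^2·Y^0·Z^1.
  monomial -2·x^1·y^1 ↦ -2·X^1·Y^1·Z^1.
  monomial -1·x^1·y^0 ↦ -1·X^1·Y^0·Z^2.
  monomial -2·x^0·y^3 ↦ -2·X^0·Y^3·Z^0.
  monomial 1·x^0·y^2 ↦ 1·X^0·Y^2·Z^1.
  monomial 2·x^0·y^1 ↦ 2·X^0·Y^1·Z^2.
  monomial -2·x^0·y^0 ↦ -2·X^0·Y^0·Z^3.
Collecting: F(X, Y, Z) = 3*X**3 - X**2*Z - 2*X*Y*Z - X*Z**2 - 2*Y**3 + Y**2*Z + 2*Y*Z**2 - 2*Z**3.


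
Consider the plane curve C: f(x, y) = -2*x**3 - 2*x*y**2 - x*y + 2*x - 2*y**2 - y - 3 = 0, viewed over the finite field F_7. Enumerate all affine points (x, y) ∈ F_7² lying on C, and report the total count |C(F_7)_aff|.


Affine F_7-points: {(3, 1), (3, 2)}; count = 2.

For each of the 49 pairs (x, y) ∈ F_7², evaluate f(x, y) mod 7. Record the zeros.
  x = 0: [0↦4, 1↦1, 2↦1, 3↦4, 4↦3, 5↦5, 6↦3]  zeros at y ∈ ∅
  x = 1: [0↦4, 1↦5, 2↦5, 3↦4, 4↦2, 5↦6, 6↦2]  zeros at y ∈ ∅
  x = 2: [0↦6, 1↦4, 2↦4, 3↦6, 4↦3, 5↦2, 6↦3]  zeros at y ∈ ∅
  x = 3: [0↦5, 1↦0, 2↦0, 3↦5, 4↦1, 5↦2, 6↦1]  zeros at y ∈ {1, 2}
  x = 4: [0↦3, 1↦2, 2↦2, 3↦3, 4↦5, 5↦1, 6↦5]  zeros at y ∈ ∅
  x = 5: [0↦2, 1↦5, 2↦5, 3↦2, 4↦3, 5↦1, 6↦3]  zeros at y ∈ ∅
  x = 6: [0↦4, 1↦4, 2↦4, 3↦4, 4↦4, 5↦4, 6↦4]  zeros at y ∈ ∅
Collecting zeros: affine points = {(3, 1), (3, 2)}.
Total count |C(F_7)_aff| = 2.


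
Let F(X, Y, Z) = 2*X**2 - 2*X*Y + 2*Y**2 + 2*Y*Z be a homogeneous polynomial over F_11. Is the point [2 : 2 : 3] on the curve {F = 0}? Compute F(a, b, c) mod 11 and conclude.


F(2,2,3) ≡ 9 (mod 11); P is NOT on the curve.

Evaluate F(2, 2, 3) term-by-term (mod 11).
  2*X**2 ↦ 2·4·1·1 = 8
  -2*X*Y ↦ -2·2·2·1 = -8
  2*Y**2 ↦ 2·1·4·1 = 8
  2*Y*Z ↦ 2·1·2·3 = 12
Sum: F(2, 2, 3) = (8) + (-8) + (8) + (12) = 20.
Reducing mod 11: 20 ≡ 9 (mod 11).
Since F(a, b, c) ≡ 9 ≠ 0 (mod 11), P does NOT lie on the curve.


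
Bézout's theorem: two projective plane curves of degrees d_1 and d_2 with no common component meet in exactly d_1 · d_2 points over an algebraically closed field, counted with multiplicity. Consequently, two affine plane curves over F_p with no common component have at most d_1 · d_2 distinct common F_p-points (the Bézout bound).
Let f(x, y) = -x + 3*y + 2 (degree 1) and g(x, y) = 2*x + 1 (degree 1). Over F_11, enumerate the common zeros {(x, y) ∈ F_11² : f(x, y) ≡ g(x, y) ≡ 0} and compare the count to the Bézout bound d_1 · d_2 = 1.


Common zeros: {(5, 1)}; count = 1; Bézout bound = 1.

deg(f) = 1, deg(g) = 1, so Bézout bound = 1.
Scan x ∈ F_11. For each x, list the y ∈ F_11 with f(x, y) ≡ 0 and those with g(x, y) ≡ 0 (mod 11); the common zeros in that column are the intersection.
  x = 0: f ≡ 0 at y ∈ {3}; g ≡ 0 at y ∈ ∅; common: ∅.
  x = 1: f ≡ 0 at y ∈ {7}; g ≡ 0 at y ∈ ∅; common: ∅.
  x = 2: f ≡ 0 at y ∈ {0}; g ≡ 0 at y ∈ ∅; common: ∅.
  x = 3: f ≡ 0 at y ∈ {4}; g ≡ 0 at y ∈ ∅; common: ∅.
  x = 4: f ≡ 0 at y ∈ {8}; g ≡ 0 at y ∈ ∅; common: ∅.
  x = 5: f ≡ 0 at y ∈ {1}; g ≡ 0 at y ∈ {0, 1, 2, 3, 4, 5, 6, 7, 8, 9, 10}; common: {1}.
  x = 6: f ≡ 0 at y ∈ {5}; g ≡ 0 at y ∈ ∅; common: ∅.
  x = 7: f ≡ 0 at y ∈ {9}; g ≡ 0 at y ∈ ∅; common: ∅.
  x = 8: f ≡ 0 at y ∈ {2}; g ≡ 0 at y ∈ ∅; common: ∅.
  x = 9: f ≡ 0 at y ∈ {6}; g ≡ 0 at y ∈ ∅; common: ∅.
  x = 10: f ≡ 0 at y ∈ {10}; g ≡ 0 at y ∈ ∅; common: ∅.
Collecting: common zeros = {(5, 1)}, so the count is 1.
Comparison with the Bézout bound: 1 ≤ 1 = deg(f)·deg(g), as expected for curves with no common component (the bound is attained).


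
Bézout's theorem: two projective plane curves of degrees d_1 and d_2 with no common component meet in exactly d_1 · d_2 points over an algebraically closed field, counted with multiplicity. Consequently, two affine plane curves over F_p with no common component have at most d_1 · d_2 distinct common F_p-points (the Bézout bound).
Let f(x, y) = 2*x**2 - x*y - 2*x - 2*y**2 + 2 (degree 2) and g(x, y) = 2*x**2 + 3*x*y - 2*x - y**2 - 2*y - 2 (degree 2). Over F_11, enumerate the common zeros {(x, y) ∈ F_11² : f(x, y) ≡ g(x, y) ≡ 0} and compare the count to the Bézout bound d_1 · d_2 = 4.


Common zeros: {(6, 9)}; count = 1; Bézout bound = 4.

deg(f) = 2, deg(g) = 2, so Bézout bound = 4.
Scan x ∈ F_11. For each x, list the y ∈ F_11 with f(x, y) ≡ 0 and those with g(x, y) ≡ 0 (mod 11); the common zeros in that column are the intersection.
  x = 0: f ≡ 0 at y ∈ {1, 10}; g ≡ 0 at y ∈ ∅; common: ∅.
  x = 1: f ≡ 0 at y ∈ ∅; g ≡ 0 at y ∈ {5, 7}; common: ∅.
  x = 2: f ≡ 0 at y ∈ ∅; g ≡ 0 at y ∈ ∅; common: ∅.
  x = 3: f ≡ 0 at y ∈ {2}; g ≡ 0 at y ∈ {3, 4}; common: ∅.
  x = 4: f ≡ 0 at y ∈ {4, 5}; g ≡ 0 at y ∈ {0, 10}; common: ∅.
  x = 5: f ≡ 0 at y ∈ {5, 9}; g ≡ 0 at y ∈ ∅; common: ∅.
  x = 6: f ≡ 0 at y ∈ {9, 10}; g ≡ 0 at y ∈ {7, 9}; common: {9}.
  x = 7: f ≡ 0 at y ∈ {1}; g ≡ 0 at y ∈ ∅; common: ∅.
  x = 8: f ≡ 0 at y ∈ ∅; g ≡ 0 at y ∈ {0}; common: ∅.
  x = 9: f ≡ 0 at y ∈ ∅; g ≡ 0 at y ∈ {5, 9}; common: ∅.
  x = 10: f ≡ 0 at y ∈ {2, 4}; g ≡ 0 at y ∈ {3}; common: ∅.
Collecting: common zeros = {(6, 9)}, so the count is 1.
Comparison with the Bézout bound: 1 ≤ 4 = deg(f)·deg(g), as expected for curves with no common component (the affine F_11-count falls short of the bound because intersections may lie at infinity, over extension fields, or carry multiplicity).


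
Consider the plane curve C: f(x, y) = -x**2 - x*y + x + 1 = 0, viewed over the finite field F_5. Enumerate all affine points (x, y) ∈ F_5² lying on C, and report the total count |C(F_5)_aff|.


Affine F_5-points: {(1, 1), (2, 2), (3, 0), (4, 1)}; count = 4.

For each of the 25 pairs (x, y) ∈ F_5², evaluate f(x, y) mod 5. Record the zeros.
  x = 0: [0↦1, 1↦1, 2↦1, 3↦1, 4↦1]  zeros at y ∈ ∅
  x = 1: [0↦1, 1↦0, 2↦4, 3↦3, 4↦2]  zeros at y ∈ {1}
  x = 2: [0↦4, 1↦2, 2↦0, 3↦3, 4↦1]  zeros at y ∈ {2}
  x = 3: [0↦0, 1↦2, 2↦4, 3↦1, 4↦3]  zeros at y ∈ {0}
  x = 4: [0↦4, 1↦0, 2↦1, 3↦2, 4↦3]  zeros at y ∈ {1}
Collecting zeros: affine points = {(1, 1), (2, 2), (3, 0), (4, 1)}.
Total count |C(F_5)_aff| = 4.


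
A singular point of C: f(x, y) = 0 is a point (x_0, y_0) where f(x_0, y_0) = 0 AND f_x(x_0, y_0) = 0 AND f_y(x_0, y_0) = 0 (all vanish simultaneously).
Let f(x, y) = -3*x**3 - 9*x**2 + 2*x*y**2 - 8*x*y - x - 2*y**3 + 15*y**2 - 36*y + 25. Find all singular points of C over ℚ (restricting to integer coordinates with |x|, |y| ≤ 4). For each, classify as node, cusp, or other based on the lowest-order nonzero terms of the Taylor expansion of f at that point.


Singular points: {(-1, 2)}; classification: cusp.

Compute partial derivatives:
  f_x = -9*x**2 - 18*x + 2*y**2 - 8*y - 1.
  f_y = 4*x*y - 8*x - 6*y**2 + 30*y - 36.
Scan x_0 ∈ {−4, ..., 4}. For each x_0, f_y(x_0, y) is a polynomial in y; find its integer roots y ∈ {−4, ..., 4}, then test f_x and f at those candidates.
  x = -4: f_y(-4, y) = -6*y**2 + 14*y - 4; vanishes at y ∈ {2}. (-4, 2): f_x = -81 ≠ 0.
  x = -3: f_y(-3, y) = -6*y**2 + 18*y - 12; vanishes at y ∈ {1, 2}. (-3, 1): f_x = -34 ≠ 0; (-3, 2): f_x = -36 ≠ 0.
  x = -2: f_y(-2, y) = -6*y**2 + 22*y - 20; vanishes at y ∈ {2}. (-2, 2): f_x = -9 ≠ 0.
  x = -1: f_y(-1, y) = -6*y**2 + 26*y - 28; vanishes at y ∈ {2}. (-1, 2): f_x = 0, f = 0 — SINGULAR.
  x = 0: f_y(0, y) = -6*y**2 + 30*y - 36; vanishes at y ∈ {2, 3}. (0, 2): f_x = -9 ≠ 0; (0, 3): f_x = -7 ≠ 0.
  x = 1: f_y(1, y) = -6*y**2 + 34*y - 44; vanishes at y ∈ {2}. (1, 2): f_x = -36 ≠ 0.
  x = 2: f_y(2, y) = -6*y**2 + 38*y - 52; vanishes at y ∈ {2}. (2, 2): f_x = -81 ≠ 0.
  x = 3: f_y(3, y) = -6*y**2 + 42*y - 60; vanishes at y ∈ {2}. (3, 2): f_x = -144 ≠ 0.
  x = 4: f_y(4, y) = -6*y**2 + 46*y - 68; vanishes at y ∈ {2}. (4, 2): f_x = -225 ≠ 0.
Only singular point on the grid: (-1, 2).
Classify: substitute x = -1 + u, y = 2 + v and expand: f = -3*u**3 + 2*u*v**2 - 2*v**3 + v**2.
No constant or linear terms (consistent with a singular point). Quadratic part: v**2. Cubic part: -3*u**3 + 2*u*v**2 - 2*v**3.
The quadratic part v**2 is a perfect square, so there is a single (double) tangent line v = 0, i.e. y = 2. Restricting the cubic part to that line (v = 0) leaves -3*u**3 ≠ 0, so f is not divisible by v and the branch is v² ≈ 3*u**3 to lowest order — this is a cusp.
Classification: cusp.


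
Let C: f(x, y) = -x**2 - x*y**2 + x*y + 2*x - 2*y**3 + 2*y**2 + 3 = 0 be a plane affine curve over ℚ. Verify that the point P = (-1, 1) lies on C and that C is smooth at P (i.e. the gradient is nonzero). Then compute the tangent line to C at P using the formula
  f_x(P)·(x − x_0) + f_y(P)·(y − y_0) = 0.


Tangent line at P: 4*x - y + 5 = 0.

Step 1: f(-1, 1) = 0, so P lies on C.
Step 2: partial derivatives
  f_x(x, y) = -2*x - y**2 + y + 2, f_y(x, y) = -2*x*y + x - 6*y**2 + 4*y.
  f_x(P) = 4, f_y(P) = -1 (gradient nonzero, so P is smooth).
Step 3: tangent line at P: 4·(x − -1) + -1·(y − 1) = 0.
Expanding: 4*x - y + 5 = 0.


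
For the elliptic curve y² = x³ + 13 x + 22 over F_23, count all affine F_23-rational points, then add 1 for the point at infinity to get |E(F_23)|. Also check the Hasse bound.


Affine points = {(1, 6), (1, 17), (4, 0), (10, 5), (10, 18), (11, 1), (11, 22), (14, 2), (14, 21), (15, 2), (15, 21), (16, 5), (16, 18), (17, 2), (17, 21), (18, 4), (18, 19), (20, 5), (20, 18), (22, 10), (22, 13)}; affine count = 21; |E(F_23)| = 22.

Discriminant check: Δ ∝ 4a³ + 27b² = 4·13³ + 27·22² = 4·2197 + 27·484 ≡ 6 (mod 23). Nonzero ⇒ E is nonsingular.
For each x ∈ F_23, compute rhs = x³ + 13·x + 22 mod 23, then count y ∈ F_23 with y² ≡ rhs.
  x = 0: rhs = 22, matching y values: none (0 points).
  x = 1: rhs = 13, matching y values: 6, 17 (2 points).
  x = 2: rhs = 10, matching y values: none (0 points).
  x = 3: rhs = 19, matching y values: none (0 points).
  x = 4: rhs = 0, matching y values: 0 (1 points).
  x = 5: rhs = 5, matching y values: none (0 points).
  x = 6: rhs = 17, matching y values: none (0 points).
  x = 7: rhs = 19, matching y values: none (0 points).
  x = 8: rhs = 17, matching y values: none (0 points).
  x = 9: rhs = 17, matching y values: none (0 points).
  x = 10: rhs = 2, matching y values: 5, 18 (2 points).
  x = 11: rhs = 1, matching y values: 1, 22 (2 points).
  x = 12: rhs = 20, matching y values: none (0 points).
  x = 13: rhs = 19, matching y values: none (0 points).
  x = 14: rhs = 4, matching y values: 2, 21 (2 points).
  x = 15: rhs = 4, matching y values: 2, 21 (2 points).
  x = 16: rhs = 2, matching y values: 5, 18 (2 points).
  x = 17: rhs = 4, matching y values: 2, 21 (2 points).
  x = 18: rhs = 16, matching y values: 4, 19 (2 points).
  x = 19: rhs = 21, matching y values: none (0 points).
  x = 20: rhs = 2, matching y values: 5, 18 (2 points).
  x = 21: rhs = 11, matching y values: none (0 points).
  x = 22: rhs = 8, matching y values: 10, 13 (2 points).
Total affine count: 21.
Full point count |E(F_23)| = 21 + 1 = 22.
Hasse bound: |22 − (23+1)| = |-2| = 2 ≤ 2√23 ≈ 9.5917 ✓.


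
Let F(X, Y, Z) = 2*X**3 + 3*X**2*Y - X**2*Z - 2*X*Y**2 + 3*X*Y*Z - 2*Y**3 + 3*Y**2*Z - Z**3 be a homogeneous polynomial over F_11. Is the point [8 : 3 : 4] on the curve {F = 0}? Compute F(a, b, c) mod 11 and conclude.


F(8,3,4) ≡ 4 (mod 11); P is NOT on the curve.

Evaluate F(8, 3, 4) term-by-term (mod 11).
  2*X**3 ↦ 2·512·1·1 = 1024
  3*X**2*Y ↦ 3·64·3·1 = 576
  -X**2*Z ↦ -1·64·1·4 = -256
  -2*X*Y**2 ↦ -2·8·9·1 = -144
  3*X*Y*Z ↦ 3·8·3·4 = 288
  -2*Y**3 ↦ -2·1·27·1 = -54
  3*Y**2*Z ↦ 3·1·9·4 = 108
  -Z**3 ↦ -1·1·1·64 = -64
Sum: F(8, 3, 4) = (1024) + (576) + (-256) + (-144) + (288) + (-54) + (108) + (-64) = 1478.
Reducing mod 11: 1478 ≡ 4 (mod 11).
Since F(a, b, c) ≡ 4 ≠ 0 (mod 11), P does NOT lie on the curve.


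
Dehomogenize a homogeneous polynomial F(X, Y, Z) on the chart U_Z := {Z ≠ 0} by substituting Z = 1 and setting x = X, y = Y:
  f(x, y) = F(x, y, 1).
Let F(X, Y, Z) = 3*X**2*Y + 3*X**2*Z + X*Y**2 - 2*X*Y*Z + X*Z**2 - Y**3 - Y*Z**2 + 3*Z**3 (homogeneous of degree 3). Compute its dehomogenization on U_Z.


f(x, y) = 3*x**2*y + 3*x**2 + x*y**2 - 2*x*y + x - y**3 - y + 3

On U_Z we set Z = 1. Each monomial c·X^i·Y^j·Z^k in F becomes c·x^i·y^j·1^k = c·x^i·y^j.
Substituting Z = 1: F(X, Y, 1) = 3*x**2*y + 3*x**2 + x*y**2 - 2*x*y + x - y**3 - y + 3.
Note: deg(f) ≤ deg(F) = 3; strict inequality happens when F is divisible by Z (lost terms).


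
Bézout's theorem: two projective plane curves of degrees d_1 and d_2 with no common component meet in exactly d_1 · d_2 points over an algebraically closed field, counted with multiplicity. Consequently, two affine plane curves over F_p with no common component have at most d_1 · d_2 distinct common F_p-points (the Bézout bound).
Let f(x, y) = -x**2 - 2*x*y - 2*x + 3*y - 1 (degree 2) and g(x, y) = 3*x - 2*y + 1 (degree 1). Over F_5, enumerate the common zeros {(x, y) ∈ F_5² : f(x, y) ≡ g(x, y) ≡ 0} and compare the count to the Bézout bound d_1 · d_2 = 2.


Common zeros: {(2, 1), (4, 4)}; count = 2; Bézout bound = 2.

deg(f) = 2, deg(g) = 1, so Bézout bound = 2.
Scan x ∈ F_5. For each x, list the y ∈ F_5 with f(x, y) ≡ 0 and those with g(x, y) ≡ 0 (mod 5); the common zeros in that column are the intersection.
  x = 0: f ≡ 0 at y ∈ {2}; g ≡ 0 at y ∈ {3}; common: ∅.
  x = 1: f ≡ 0 at y ∈ {4}; g ≡ 0 at y ∈ {2}; common: ∅.
  x = 2: f ≡ 0 at y ∈ {1}; g ≡ 0 at y ∈ {1}; common: {1}.
  x = 3: f ≡ 0 at y ∈ {3}; g ≡ 0 at y ∈ {0}; common: ∅.
  x = 4: f ≡ 0 at y ∈ {0, 1, 2, 3, 4}; g ≡ 0 at y ∈ {4}; common: {4}.
Collecting: common zeros = {(2, 1), (4, 4)}, so the count is 2.
Comparison with the Bézout bound: 2 ≤ 2 = deg(f)·deg(g), as expected for curves with no common component (the bound is attained).


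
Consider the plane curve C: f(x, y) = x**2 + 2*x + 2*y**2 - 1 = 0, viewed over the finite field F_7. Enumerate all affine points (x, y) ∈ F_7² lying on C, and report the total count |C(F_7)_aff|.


Affine F_7-points: {(0, 2), (0, 5), (2, 0), (3, 0), (5, 2), (5, 5), (6, 1), (6, 6)}; count = 8.

For each of the 49 pairs (x, y) ∈ F_7², evaluate f(x, y) mod 7. Record the zeros.
  x = 0: [0↦6, 1↦1, 2↦0, 3↦3, 4↦3, 5↦0, 6↦1]  zeros at y ∈ {2, 5}
  x = 1: [0↦2, 1↦4, 2↦3, 3↦6, 4↦6, 5↦3, 6↦4]  zeros at y ∈ ∅
  x = 2: [0↦0, 1↦2, 2↦1, 3↦4, 4↦4, 5↦1, 6↦2]  zeros at y ∈ {0}
  x = 3: [0↦0, 1↦2, 2↦1, 3↦4, 4↦4, 5↦1, 6↦2]  zeros at y ∈ {0}
  x = 4: [0↦2, 1↦4, 2↦3, 3↦6, 4↦6, 5↦3, 6↦4]  zeros at y ∈ ∅
  x = 5: [0↦6, 1↦1, 2↦0, 3↦3, 4↦3, 5↦0, 6↦1]  zeros at y ∈ {2, 5}
  x = 6: [0↦5, 1↦0, 2↦6, 3↦2, 4↦2, 5↦6, 6↦0]  zeros at y ∈ {1, 6}
Collecting zeros: affine points = {(0, 2), (0, 5), (2, 0), (3, 0), (5, 2), (5, 5), (6, 1), (6, 6)}.
Total count |C(F_7)_aff| = 8.


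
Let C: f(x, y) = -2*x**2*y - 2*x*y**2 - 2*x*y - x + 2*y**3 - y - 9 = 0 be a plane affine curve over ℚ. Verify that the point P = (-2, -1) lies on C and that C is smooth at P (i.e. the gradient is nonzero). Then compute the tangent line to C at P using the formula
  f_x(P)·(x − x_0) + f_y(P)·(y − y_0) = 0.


Tangent line at P: -9*x - 7*y - 25 = 0.

Step 1: f(-2, -1) = 0, so P lies on C.
Step 2: partial derivatives
  f_x(x, y) = -4*x*y - 2*y**2 - 2*y - 1, f_y(x, y) = -2*x**2 - 4*x*y - 2*x + 6*y**2 - 1.
  f_x(P) = -9, f_y(P) = -7 (gradient nonzero, so P is smooth).
Step 3: tangent line at P: -9·(x − -2) + -7·(y − -1) = 0.
Expanding: -9*x - 7*y - 25 = 0.


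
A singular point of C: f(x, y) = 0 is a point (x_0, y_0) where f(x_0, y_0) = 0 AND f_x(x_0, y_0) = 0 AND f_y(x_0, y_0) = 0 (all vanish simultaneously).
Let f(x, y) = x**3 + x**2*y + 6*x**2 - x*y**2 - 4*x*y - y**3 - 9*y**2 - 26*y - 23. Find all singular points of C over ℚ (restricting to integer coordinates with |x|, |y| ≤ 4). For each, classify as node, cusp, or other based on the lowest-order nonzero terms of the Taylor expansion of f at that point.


Singular points: {(-1, -3)}; classification: cusp.

Compute partial derivatives:
  f_x = 3*x**2 + 2*x*y + 12*x - y**2 - 4*y.
  f_y = x**2 - 2*x*y - 4*x - 3*y**2 - 18*y - 26.
Scan x_0 ∈ {−4, ..., 4}. For each x_0, f_y(x_0, y) is a polynomial in y; find its integer roots y ∈ {−4, ..., 4}, then test f_x and f at those candidates.
  x = -4: f_y(-4, y) = -3*y**2 - 10*y + 6; no integer root y with |y| ≤ 4.
  x = -3: f_y(-3, y) = -3*y**2 - 12*y - 5; no integer root y with |y| ≤ 4.
  x = -2: f_y(-2, y) = -3*y**2 - 14*y - 14; no integer root y with |y| ≤ 4.
  x = -1: f_y(-1, y) = -3*y**2 - 16*y - 21; vanishes at y ∈ {-3}. (-1, -3): f_x = 0, f = 0 — SINGULAR.
  x = 0: f_y(0, y) = -3*y**2 - 18*y - 26; no integer root y with |y| ≤ 4.
  x = 1: f_y(1, y) = -3*y**2 - 20*y - 29; no integer root y with |y| ≤ 4.
  x = 2: f_y(2, y) = -3*y**2 - 22*y - 30; no integer root y with |y| ≤ 4.
  x = 3: f_y(3, y) = -3*y**2 - 24*y - 29; no integer root y with |y| ≤ 4.
  x = 4: f_y(4, y) = -3*y**2 - 26*y - 26; no integer root y with |y| ≤ 4.
Only singular point on the grid: (-1, -3).
Classify: substitute x = -1 + u, y = -3 + v and expand: f = u**3 + u**2*v - u*v**2 - v**3 + v**2.
No constant or linear terms (consistent with a singular point). Quadratic part: v**2. Cubic part: u**3 + u**2*v - u*v**2 - v**3.
The quadratic part v**2 is a perfect square, so there is a single (double) tangent line v = 0, i.e. y = -3. Restricting the cubic part to that line (v = 0) leaves u**3 ≠ 0, so f is not divisible by v and the branch is v² ≈ -u**3 to lowest order — this is a cusp.
Classification: cusp.
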